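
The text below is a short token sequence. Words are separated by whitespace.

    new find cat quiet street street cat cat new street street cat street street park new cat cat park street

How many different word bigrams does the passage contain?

20 tokens → 19 bigram windows in total.
Repeated bigrams (each contributes count−1 duplicates):
  street street: 3
  cat cat: 2
  street cat: 2
4 duplicate windows → 19 − 4 = 15 distinct.

15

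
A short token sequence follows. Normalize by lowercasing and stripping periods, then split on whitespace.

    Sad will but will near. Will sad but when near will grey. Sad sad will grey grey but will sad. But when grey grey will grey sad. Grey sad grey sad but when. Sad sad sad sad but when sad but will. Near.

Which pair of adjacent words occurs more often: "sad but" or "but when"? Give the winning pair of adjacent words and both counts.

"sad but" (5 vs 4)

"sad but": 5 occurrences
"but when": 4 occurrences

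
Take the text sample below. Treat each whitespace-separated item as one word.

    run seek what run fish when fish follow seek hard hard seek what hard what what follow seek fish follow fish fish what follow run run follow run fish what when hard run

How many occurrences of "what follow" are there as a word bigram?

2

Scanning the 32 overlapping bigram windows for "what follow":
  position 16–17: what follow
  position 23–24: what follow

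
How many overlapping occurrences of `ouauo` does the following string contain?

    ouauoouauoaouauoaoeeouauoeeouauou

Sliding a length-5 window over the 33 characters (29 positions):
  position 1–5: ouauo
  position 6–10: ouauo
  position 12–16: ouauo
  position 21–25: ouauo
  position 28–32: ouauo

5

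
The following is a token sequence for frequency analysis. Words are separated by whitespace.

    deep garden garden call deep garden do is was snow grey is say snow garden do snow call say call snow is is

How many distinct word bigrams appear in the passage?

20

23 tokens → 22 bigram windows in total.
Repeated bigrams (each contributes count−1 duplicates):
  deep garden: 2
  garden do: 2
2 duplicate windows → 22 − 2 = 20 distinct.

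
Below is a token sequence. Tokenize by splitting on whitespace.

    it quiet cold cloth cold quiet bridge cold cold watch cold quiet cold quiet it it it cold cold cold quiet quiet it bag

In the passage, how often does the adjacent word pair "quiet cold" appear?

2

Scanning the 23 overlapping bigram windows for "quiet cold":
  position 2–3: quiet cold
  position 12–13: quiet cold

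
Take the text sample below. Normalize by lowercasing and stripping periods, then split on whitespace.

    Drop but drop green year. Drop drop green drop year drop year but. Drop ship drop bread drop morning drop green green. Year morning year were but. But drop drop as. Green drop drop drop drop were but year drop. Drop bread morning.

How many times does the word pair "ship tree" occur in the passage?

Scanning the 42 overlapping bigram windows for "ship tree":
  (none found)

0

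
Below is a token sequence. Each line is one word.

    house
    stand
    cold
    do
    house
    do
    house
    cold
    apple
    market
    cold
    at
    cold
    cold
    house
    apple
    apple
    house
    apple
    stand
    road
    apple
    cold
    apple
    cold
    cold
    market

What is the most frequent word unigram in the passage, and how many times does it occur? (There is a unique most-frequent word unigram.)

Unigram frequencies (highest first):
  cold: 8
  apple: 6
  house: 5
  stand: 2
  do: 2
  market: 2
  … (2 more, each ≤ 1)

"cold", 8 times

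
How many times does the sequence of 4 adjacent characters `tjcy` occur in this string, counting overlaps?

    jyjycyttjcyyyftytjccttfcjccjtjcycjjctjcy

Sliding a length-4 window over the 40 characters (37 positions):
  position 8–11: tjcy
  position 29–32: tjcy
  position 37–40: tjcy

3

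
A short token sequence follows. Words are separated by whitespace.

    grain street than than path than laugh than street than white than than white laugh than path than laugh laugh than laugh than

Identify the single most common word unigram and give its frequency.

Unigram frequencies (highest first):
  than: 11
  laugh: 5
  street: 2
  path: 2
  white: 2
  grain: 1

"than", 11 times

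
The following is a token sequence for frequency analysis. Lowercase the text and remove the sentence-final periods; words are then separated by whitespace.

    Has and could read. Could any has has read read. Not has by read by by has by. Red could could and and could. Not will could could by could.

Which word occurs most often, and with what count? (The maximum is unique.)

"could", 8 times

Unigram frequencies (highest first):
  could: 8
  has: 5
  by: 5
  read: 4
  and: 3
  not: 2
  … (3 more, each ≤ 1)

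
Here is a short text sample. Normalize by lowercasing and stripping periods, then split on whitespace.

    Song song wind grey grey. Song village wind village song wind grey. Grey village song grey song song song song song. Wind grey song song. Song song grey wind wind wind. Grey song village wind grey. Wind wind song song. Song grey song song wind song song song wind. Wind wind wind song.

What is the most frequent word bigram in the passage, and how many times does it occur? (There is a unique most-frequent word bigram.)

"song song", 13 times

Bigram frequencies (highest first):
  song song: 13
  wind wind: 6
  song wind: 5
  wind grey: 5
  grey song: 5
  song grey: 3
  … (8 more, each ≤ 3)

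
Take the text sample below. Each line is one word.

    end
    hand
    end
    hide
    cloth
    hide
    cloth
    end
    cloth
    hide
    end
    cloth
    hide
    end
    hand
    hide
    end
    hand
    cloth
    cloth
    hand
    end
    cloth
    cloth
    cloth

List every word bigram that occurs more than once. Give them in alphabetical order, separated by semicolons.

cloth cloth; cloth hide; end cloth; end hand; hand end; hide cloth; hide end

Bigram counts meeting the condition (more than once):
  cloth cloth: 3
  cloth hide: 3
  end cloth: 3
  end hand: 3
  hand end: 2
  hide cloth: 2
  hide end: 3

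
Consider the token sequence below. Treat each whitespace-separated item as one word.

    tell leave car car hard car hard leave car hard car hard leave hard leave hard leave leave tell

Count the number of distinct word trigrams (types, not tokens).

19 tokens → 17 trigram windows in total.
Repeated trigrams (each contributes count−1 duplicates):
  car hard car: 2
  car hard leave: 2
  hard car hard: 2
  hard leave hard: 2
  leave hard leave: 2
5 duplicate windows → 17 − 5 = 12 distinct.

12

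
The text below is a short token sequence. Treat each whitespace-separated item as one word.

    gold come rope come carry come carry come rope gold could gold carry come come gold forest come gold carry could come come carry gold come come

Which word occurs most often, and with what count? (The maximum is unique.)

"come", 11 times

Unigram frequencies (highest first):
  come: 11
  gold: 6
  carry: 5
  rope: 2
  could: 2
  forest: 1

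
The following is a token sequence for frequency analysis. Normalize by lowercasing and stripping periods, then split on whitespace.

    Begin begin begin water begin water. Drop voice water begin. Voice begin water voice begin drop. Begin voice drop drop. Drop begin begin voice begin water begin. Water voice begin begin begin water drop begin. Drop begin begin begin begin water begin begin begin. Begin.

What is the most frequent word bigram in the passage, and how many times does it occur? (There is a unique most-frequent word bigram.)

Bigram frequencies (highest first):
  begin begin: 11
  begin water: 7
  water begin: 4
  voice begin: 4
  drop begin: 4
  begin voice: 3
  … (7 more, each ≤ 2)

"begin begin", 11 times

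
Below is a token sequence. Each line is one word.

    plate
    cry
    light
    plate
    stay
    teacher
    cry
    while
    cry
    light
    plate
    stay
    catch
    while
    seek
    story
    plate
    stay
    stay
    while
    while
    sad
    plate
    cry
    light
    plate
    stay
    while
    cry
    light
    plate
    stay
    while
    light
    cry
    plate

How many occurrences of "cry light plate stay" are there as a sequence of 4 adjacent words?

4

Scanning the 33 overlapping 4-gram windows for "cry light plate stay":
  position 2–5: cry light plate stay
  position 9–12: cry light plate stay
  position 24–27: cry light plate stay
  position 29–32: cry light plate stay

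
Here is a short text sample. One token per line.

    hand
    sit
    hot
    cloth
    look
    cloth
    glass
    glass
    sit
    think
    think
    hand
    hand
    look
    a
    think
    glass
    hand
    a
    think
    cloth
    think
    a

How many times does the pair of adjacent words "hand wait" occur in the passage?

Scanning the 22 overlapping bigram windows for "hand wait":
  (none found)

0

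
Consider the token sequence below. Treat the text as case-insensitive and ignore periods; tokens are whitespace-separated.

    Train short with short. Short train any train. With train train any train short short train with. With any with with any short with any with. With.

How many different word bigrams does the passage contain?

27 tokens → 26 bigram windows in total.
Repeated bigrams (each contributes count−1 duplicates):
  with any: 3
  with with: 3
  any train: 2
  any with: 2
  short short: 2
  short train: 2
  short with: 2
  train any: 2
  … (2 more repeated)
12 duplicate windows → 26 − 12 = 14 distinct.

14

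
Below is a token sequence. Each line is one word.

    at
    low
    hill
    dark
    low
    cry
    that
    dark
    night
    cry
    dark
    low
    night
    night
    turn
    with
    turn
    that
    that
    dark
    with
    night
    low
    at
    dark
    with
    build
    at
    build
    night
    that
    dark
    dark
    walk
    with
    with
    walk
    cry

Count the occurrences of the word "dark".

Scanning the 38 tokens for "dark":
  position 4: dark
  position 8: dark
  position 11: dark
  position 20: dark
  position 25: dark
  position 32: dark
  position 33: dark

7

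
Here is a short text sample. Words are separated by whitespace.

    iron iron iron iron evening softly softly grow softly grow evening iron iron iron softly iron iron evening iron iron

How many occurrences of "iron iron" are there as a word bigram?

Scanning the 19 overlapping bigram windows for "iron iron":
  position 1–2: iron iron
  position 2–3: iron iron
  position 3–4: iron iron
  position 12–13: iron iron
  position 13–14: iron iron
  position 16–17: iron iron
  position 19–20: iron iron

7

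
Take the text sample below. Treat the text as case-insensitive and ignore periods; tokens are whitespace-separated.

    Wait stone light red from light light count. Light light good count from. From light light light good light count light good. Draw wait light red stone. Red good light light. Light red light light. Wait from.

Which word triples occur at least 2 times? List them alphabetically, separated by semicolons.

from light light; light count light; light light good; light light light

Trigram counts meeting the condition (at least 2 times):
  from light light: 2
  light count light: 2
  light light good: 2
  light light light: 2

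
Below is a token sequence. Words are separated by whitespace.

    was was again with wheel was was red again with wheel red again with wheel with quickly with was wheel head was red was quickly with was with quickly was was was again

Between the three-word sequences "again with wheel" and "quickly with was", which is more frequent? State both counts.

"again with wheel": 3 occurrences
"quickly with was": 2 occurrences

"again with wheel" (3 vs 2)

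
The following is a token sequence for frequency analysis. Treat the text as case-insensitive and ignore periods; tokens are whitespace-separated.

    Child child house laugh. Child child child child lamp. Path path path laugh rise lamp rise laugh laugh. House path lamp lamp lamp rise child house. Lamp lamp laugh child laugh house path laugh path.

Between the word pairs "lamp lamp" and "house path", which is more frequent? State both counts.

"lamp lamp" (3 vs 2)

"lamp lamp": 3 occurrences
"house path": 2 occurrences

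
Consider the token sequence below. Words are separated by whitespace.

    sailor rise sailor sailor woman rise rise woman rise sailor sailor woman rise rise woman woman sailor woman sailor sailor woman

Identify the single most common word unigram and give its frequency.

"sailor", 8 times

Unigram frequencies (highest first):
  sailor: 8
  woman: 7
  rise: 6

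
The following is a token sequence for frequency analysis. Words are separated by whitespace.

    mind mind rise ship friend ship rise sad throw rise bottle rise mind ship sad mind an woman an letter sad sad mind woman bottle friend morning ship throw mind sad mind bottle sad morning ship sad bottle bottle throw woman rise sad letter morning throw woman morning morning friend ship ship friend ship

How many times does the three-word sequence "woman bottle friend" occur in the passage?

1

Scanning the 52 overlapping trigram windows for "woman bottle friend":
  position 24–26: woman bottle friend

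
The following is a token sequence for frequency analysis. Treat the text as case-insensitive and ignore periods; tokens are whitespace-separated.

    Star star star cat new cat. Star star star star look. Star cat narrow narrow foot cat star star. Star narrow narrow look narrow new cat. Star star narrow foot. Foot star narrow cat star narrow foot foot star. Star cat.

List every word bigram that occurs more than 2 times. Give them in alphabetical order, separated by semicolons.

cat star; narrow foot; star cat; star narrow; star star

Bigram counts meeting the condition (more than 2 times):
  cat star: 4
  narrow foot: 3
  star cat: 3
  star narrow: 4
  star star: 9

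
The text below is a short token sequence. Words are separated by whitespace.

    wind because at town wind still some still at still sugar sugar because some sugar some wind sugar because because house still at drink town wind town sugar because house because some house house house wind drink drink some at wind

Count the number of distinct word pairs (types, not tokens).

33

41 tokens → 40 bigram windows in total.
Repeated bigrams (each contributes count−1 duplicates):
  sugar because: 3
  because house: 2
  because some: 2
  house house: 2
  still at: 2
  town wind: 2
7 duplicate windows → 40 − 7 = 33 distinct.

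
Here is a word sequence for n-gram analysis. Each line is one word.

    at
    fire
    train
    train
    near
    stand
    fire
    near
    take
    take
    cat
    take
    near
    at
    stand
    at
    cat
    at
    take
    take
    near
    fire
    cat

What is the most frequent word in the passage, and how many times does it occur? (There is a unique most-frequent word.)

"take", 5 times

Unigram frequencies (highest first):
  take: 5
  at: 4
  near: 4
  fire: 3
  cat: 3
  train: 2
  … (1 more, each ≤ 2)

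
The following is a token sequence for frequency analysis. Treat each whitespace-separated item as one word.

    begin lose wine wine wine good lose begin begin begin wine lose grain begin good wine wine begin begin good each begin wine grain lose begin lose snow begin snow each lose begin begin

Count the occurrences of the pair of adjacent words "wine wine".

Scanning the 33 overlapping bigram windows for "wine wine":
  position 3–4: wine wine
  position 4–5: wine wine
  position 16–17: wine wine

3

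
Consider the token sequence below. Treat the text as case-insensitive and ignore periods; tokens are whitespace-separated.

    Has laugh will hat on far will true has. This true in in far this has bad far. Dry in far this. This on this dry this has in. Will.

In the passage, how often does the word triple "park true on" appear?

Scanning the 28 overlapping trigram windows for "park true on":
  (none found)

0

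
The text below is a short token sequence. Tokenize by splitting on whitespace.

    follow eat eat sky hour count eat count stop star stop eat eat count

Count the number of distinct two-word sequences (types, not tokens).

14 tokens → 13 bigram windows in total.
Repeated bigrams (each contributes count−1 duplicates):
  eat count: 2
  eat eat: 2
2 duplicate windows → 13 − 2 = 11 distinct.

11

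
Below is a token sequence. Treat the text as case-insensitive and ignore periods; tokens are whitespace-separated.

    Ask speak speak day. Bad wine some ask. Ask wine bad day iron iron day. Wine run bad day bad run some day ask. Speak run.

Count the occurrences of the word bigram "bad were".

0

Scanning the 25 overlapping bigram windows for "bad were":
  (none found)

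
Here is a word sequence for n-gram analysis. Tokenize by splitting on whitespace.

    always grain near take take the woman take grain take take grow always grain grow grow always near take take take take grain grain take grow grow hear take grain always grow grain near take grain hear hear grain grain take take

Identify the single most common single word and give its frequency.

Unigram frequencies (highest first):
  take: 14
  grain: 10
  grow: 6
  always: 4
  near: 3
  hear: 3
  … (2 more, each ≤ 1)

"take", 14 times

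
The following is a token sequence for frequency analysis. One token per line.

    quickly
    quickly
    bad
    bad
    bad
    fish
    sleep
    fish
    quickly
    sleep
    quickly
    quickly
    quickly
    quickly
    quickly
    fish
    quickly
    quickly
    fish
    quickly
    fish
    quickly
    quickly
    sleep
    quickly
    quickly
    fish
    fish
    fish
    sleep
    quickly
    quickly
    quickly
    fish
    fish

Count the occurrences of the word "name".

0

Scanning the 35 tokens for "name":
  (none found)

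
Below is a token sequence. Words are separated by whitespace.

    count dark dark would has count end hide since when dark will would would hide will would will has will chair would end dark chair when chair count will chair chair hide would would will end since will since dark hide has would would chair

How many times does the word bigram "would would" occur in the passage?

3

Scanning the 44 overlapping bigram windows for "would would":
  position 13–14: would would
  position 33–34: would would
  position 43–44: would would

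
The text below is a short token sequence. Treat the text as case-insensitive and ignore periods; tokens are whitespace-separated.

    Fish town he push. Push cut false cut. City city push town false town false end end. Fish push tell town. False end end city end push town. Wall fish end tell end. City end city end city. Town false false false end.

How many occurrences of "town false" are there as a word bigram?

Scanning the 42 overlapping bigram windows for "town false":
  position 12–13: town false
  position 14–15: town false
  position 21–22: town false
  position 39–40: town false

4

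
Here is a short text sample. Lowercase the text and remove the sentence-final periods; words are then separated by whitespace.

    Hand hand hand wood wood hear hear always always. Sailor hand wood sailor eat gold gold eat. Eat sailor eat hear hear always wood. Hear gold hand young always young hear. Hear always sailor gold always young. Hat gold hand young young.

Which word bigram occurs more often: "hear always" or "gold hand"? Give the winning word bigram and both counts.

"hear always" (3 vs 2)

"hear always": 3 occurrences
"gold hand": 2 occurrences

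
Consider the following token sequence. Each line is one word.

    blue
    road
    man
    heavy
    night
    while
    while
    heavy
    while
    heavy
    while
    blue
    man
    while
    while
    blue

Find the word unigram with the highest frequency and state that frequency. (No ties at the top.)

"while", 6 times

Unigram frequencies (highest first):
  while: 6
  blue: 3
  heavy: 3
  man: 2
  road: 1
  night: 1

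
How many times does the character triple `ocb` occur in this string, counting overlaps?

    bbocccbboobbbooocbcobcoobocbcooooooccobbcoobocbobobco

Sliding a length-3 window over the 53 characters (51 positions):
  position 16–18: ocb
  position 26–28: ocb
  position 45–47: ocb

3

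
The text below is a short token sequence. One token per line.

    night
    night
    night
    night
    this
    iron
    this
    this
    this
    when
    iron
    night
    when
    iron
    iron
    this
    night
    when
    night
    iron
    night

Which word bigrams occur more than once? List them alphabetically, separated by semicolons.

iron night; iron this; night night; night when; this this; when iron

Bigram counts meeting the condition (more than once):
  iron night: 2
  iron this: 2
  night night: 3
  night when: 2
  this this: 2
  when iron: 2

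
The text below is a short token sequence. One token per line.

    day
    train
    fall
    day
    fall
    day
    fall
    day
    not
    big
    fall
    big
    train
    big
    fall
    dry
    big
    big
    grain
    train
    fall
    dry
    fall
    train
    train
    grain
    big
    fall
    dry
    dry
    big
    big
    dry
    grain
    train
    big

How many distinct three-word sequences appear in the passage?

30

36 tokens → 34 trigram windows in total.
Repeated trigrams (each contributes count−1 duplicates):
  big fall dry: 2
  day fall day: 2
  dry big big: 2
  fall day fall: 2
4 duplicate windows → 34 − 4 = 30 distinct.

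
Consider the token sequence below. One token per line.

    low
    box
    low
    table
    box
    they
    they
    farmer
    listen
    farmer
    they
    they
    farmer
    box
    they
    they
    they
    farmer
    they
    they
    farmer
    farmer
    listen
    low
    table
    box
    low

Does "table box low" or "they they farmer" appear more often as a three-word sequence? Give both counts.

"table box low": 1 occurrence
"they they farmer": 4 occurrences

"they they farmer" (4 vs 1)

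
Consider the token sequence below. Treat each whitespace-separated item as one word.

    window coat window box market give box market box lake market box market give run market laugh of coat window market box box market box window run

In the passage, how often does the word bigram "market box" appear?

4

Scanning the 26 overlapping bigram windows for "market box":
  position 8–9: market box
  position 11–12: market box
  position 21–22: market box
  position 24–25: market box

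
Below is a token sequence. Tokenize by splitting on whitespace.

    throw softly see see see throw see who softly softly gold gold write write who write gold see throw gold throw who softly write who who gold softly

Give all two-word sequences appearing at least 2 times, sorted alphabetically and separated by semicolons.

Bigram counts meeting the condition (at least 2 times):
  see see: 2
  see throw: 2
  who softly: 2
  write who: 2

see see; see throw; who softly; write who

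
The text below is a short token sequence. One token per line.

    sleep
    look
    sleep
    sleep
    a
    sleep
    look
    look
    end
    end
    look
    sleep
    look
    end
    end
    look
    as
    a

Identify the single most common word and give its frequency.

"look", 6 times

Unigram frequencies (highest first):
  look: 6
  sleep: 5
  end: 4
  a: 2
  as: 1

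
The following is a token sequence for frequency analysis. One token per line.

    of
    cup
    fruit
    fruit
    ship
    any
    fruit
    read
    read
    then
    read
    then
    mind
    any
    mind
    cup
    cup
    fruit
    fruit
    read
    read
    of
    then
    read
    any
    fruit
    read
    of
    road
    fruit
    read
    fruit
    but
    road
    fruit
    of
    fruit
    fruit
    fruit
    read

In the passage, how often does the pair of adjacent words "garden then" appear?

Scanning the 39 overlapping bigram windows for "garden then":
  (none found)

0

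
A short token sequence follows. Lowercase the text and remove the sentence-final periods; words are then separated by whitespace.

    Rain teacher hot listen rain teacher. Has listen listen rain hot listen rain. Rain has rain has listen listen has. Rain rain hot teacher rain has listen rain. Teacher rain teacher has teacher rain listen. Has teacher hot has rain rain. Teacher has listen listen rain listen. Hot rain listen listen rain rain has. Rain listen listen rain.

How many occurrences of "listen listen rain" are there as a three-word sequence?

Scanning the 56 overlapping trigram windows for "listen listen rain":
  position 8–10: listen listen rain
  position 44–46: listen listen rain
  position 50–52: listen listen rain
  position 56–58: listen listen rain

4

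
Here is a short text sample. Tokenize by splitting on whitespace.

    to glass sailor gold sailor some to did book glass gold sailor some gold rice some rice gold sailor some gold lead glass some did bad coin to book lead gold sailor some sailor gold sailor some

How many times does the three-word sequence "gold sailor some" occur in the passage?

Scanning the 35 overlapping trigram windows for "gold sailor some":
  position 4–6: gold sailor some
  position 11–13: gold sailor some
  position 18–20: gold sailor some
  position 31–33: gold sailor some
  position 35–37: gold sailor some

5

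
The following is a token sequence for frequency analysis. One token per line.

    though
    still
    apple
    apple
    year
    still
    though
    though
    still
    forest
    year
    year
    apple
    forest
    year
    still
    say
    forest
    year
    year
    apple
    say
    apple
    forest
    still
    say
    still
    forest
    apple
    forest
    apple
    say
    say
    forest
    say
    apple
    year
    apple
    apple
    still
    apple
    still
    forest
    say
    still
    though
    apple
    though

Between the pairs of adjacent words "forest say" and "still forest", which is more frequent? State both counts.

"forest say": 2 occurrences
"still forest": 3 occurrences

"still forest" (3 vs 2)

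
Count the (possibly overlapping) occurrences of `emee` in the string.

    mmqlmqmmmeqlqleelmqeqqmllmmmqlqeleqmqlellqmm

Sliding a length-4 window over the 44 characters (41 positions):
  (no match at any position)

0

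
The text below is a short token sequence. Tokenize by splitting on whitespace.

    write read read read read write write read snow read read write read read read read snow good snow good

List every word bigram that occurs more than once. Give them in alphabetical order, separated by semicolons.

Bigram counts meeting the condition (more than once):
  read read: 7
  read snow: 2
  read write: 2
  snow good: 2
  write read: 3

read read; read snow; read write; snow good; write read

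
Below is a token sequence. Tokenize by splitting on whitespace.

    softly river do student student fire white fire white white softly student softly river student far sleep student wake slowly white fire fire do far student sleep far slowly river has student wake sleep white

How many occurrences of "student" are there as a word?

7

Scanning the 35 tokens for "student":
  position 4: student
  position 5: student
  position 12: student
  position 15: student
  position 18: student
  position 26: student
  position 32: student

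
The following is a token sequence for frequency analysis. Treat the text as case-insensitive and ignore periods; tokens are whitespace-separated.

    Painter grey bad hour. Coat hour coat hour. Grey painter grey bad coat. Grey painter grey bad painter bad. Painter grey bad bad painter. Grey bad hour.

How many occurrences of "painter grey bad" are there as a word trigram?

Scanning the 25 overlapping trigram windows for "painter grey bad":
  position 1–3: painter grey bad
  position 10–12: painter grey bad
  position 15–17: painter grey bad
  position 20–22: painter grey bad
  position 24–26: painter grey bad

5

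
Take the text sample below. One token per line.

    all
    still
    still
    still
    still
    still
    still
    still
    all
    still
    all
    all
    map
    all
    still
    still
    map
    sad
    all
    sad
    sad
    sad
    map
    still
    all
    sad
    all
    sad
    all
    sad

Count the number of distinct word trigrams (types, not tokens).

30 tokens → 28 trigram windows in total.
Repeated trigrams (each contributes count−1 duplicates):
  still still still: 5
  sad all sad: 3
  all sad all: 2
  all still still: 2
8 duplicate windows → 28 − 8 = 20 distinct.

20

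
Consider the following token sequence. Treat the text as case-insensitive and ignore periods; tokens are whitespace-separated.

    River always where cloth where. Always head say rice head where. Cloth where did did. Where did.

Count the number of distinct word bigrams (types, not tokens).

13

17 tokens → 16 bigram windows in total.
Repeated bigrams (each contributes count−1 duplicates):
  cloth where: 2
  where cloth: 2
  where did: 2
3 duplicate windows → 16 − 3 = 13 distinct.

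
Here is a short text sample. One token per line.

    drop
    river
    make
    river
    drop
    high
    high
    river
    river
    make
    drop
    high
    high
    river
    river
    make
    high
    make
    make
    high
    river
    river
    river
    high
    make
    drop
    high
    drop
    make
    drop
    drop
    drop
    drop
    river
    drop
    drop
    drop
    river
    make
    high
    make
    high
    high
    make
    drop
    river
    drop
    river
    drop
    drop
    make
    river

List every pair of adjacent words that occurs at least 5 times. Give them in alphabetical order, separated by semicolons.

drop drop; drop river

Bigram counts meeting the condition (at least 5 times):
  drop drop: 6
  drop river: 5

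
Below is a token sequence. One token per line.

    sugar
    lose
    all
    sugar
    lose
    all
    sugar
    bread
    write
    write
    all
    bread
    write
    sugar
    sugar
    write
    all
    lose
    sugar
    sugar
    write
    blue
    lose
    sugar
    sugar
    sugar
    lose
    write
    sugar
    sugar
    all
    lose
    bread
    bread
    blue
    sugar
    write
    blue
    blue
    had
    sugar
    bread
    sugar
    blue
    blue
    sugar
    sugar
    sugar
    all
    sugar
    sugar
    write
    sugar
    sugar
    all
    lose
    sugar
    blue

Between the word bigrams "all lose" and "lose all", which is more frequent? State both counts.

"all lose" (3 vs 2)

"all lose": 3 occurrences
"lose all": 2 occurrences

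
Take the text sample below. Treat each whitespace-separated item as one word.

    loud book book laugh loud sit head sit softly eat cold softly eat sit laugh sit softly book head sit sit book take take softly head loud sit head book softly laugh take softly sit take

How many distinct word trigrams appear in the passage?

33

36 tokens → 34 trigram windows in total.
Repeated trigrams (each contributes count−1 duplicates):
  loud sit head: 2
1 duplicate windows → 34 − 1 = 33 distinct.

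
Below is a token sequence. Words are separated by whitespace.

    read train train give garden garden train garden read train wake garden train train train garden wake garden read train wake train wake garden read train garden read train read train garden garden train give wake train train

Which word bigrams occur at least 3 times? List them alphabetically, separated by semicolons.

Bigram counts meeting the condition (at least 3 times):
  garden read: 4
  garden train: 3
  read train: 6
  train garden: 4
  train train: 4
  train wake: 3
  wake garden: 3

garden read; garden train; read train; train garden; train train; train wake; wake garden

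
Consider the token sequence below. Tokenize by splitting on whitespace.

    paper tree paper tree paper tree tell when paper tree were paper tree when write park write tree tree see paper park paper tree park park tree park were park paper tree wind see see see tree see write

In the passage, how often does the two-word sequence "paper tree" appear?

Scanning the 38 overlapping bigram windows for "paper tree":
  position 1–2: paper tree
  position 3–4: paper tree
  position 5–6: paper tree
  position 9–10: paper tree
  position 12–13: paper tree
  position 23–24: paper tree
  position 31–32: paper tree

7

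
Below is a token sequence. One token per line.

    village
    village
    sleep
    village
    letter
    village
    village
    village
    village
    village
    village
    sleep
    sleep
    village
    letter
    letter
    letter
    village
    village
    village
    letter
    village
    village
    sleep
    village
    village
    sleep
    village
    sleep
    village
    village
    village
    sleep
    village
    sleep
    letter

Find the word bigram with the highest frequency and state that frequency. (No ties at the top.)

Bigram frequencies (highest first):
  village village: 12
  village sleep: 7
  sleep village: 6
  village letter: 3
  letter village: 3
  letter letter: 2
  … (2 more, each ≤ 1)

"village village", 12 times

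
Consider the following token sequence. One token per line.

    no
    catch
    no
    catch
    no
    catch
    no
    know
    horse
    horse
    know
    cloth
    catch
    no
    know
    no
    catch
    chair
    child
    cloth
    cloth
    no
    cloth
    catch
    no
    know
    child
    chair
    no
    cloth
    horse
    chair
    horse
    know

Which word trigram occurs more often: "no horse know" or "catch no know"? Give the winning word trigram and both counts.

"catch no know" (3 vs 0)

"no horse know": 0 occurrences
"catch no know": 3 occurrences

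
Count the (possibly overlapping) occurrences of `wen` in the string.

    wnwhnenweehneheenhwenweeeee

1

Sliding a length-3 window over the 27 characters (25 positions):
  position 19–21: wen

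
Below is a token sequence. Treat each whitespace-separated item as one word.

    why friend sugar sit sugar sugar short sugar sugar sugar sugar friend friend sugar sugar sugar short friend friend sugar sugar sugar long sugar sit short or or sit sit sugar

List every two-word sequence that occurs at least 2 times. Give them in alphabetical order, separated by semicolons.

friend friend; friend sugar; sit sugar; sugar short; sugar sit; sugar sugar

Bigram counts meeting the condition (at least 2 times):
  friend friend: 2
  friend sugar: 3
  sit sugar: 2
  sugar short: 2
  sugar sit: 2
  sugar sugar: 8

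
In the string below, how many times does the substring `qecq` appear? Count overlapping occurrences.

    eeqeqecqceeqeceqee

1

Sliding a length-4 window over the 18 characters (15 positions):
  position 5–8: qecq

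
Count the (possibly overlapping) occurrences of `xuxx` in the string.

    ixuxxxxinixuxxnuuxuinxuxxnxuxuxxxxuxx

Sliding a length-4 window over the 37 characters (34 positions):
  position 2–5: xuxx
  position 11–14: xuxx
  position 22–25: xuxx
  position 29–32: xuxx
  position 34–37: xuxx

5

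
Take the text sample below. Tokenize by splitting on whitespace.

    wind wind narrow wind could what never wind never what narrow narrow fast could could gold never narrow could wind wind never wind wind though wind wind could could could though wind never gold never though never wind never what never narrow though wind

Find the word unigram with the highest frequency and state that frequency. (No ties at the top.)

"wind", 13 times

Unigram frequencies (highest first):
  wind: 13
  never: 9
  could: 7
  narrow: 5
  though: 4
  what: 3
  … (2 more, each ≤ 2)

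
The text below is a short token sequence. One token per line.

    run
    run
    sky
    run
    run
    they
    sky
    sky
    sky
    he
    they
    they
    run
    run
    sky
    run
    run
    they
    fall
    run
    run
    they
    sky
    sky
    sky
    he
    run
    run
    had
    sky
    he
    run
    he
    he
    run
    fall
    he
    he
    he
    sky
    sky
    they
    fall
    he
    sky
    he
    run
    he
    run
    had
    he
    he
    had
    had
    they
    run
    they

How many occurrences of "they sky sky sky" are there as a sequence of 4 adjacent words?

2

Scanning the 54 overlapping 4-gram windows for "they sky sky sky":
  position 6–9: they sky sky sky
  position 22–25: they sky sky sky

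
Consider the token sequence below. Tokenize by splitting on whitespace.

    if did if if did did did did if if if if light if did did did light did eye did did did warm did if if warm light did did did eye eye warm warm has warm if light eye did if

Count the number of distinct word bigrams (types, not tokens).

21

43 tokens → 42 bigram windows in total.
Repeated bigrams (each contributes count−1 duplicates):
  did did: 9
  if if: 5
  did if: 4
  if did: 3
  did eye: 2
  eye did: 2
  if light: 2
  light did: 2
21 duplicate windows → 42 − 21 = 21 distinct.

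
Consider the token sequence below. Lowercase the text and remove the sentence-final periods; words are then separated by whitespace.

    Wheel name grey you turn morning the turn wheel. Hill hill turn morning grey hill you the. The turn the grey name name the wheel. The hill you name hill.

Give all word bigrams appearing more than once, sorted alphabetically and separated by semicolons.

Bigram counts meeting the condition (more than once):
  hill you: 2
  the turn: 2
  turn morning: 2

hill you; the turn; turn morning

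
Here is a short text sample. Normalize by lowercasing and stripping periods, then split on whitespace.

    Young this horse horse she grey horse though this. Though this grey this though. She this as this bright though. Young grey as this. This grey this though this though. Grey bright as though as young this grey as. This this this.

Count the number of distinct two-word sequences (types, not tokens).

27

42 tokens → 41 bigram windows in total.
Repeated bigrams (each contributes count−1 duplicates):
  this though: 4
  as this: 3
  this grey: 3
  this this: 3
  though this: 3
  grey as: 2
  grey this: 2
  young this: 2
14 duplicate windows → 41 − 14 = 27 distinct.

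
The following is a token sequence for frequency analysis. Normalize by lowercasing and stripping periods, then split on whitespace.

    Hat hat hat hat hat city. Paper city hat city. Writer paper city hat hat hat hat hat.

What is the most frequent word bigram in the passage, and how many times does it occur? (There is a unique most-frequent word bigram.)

"hat hat", 8 times

Bigram frequencies (highest first):
  hat hat: 8
  hat city: 2
  paper city: 2
  city hat: 2
  city paper: 1
  city writer: 1
  … (1 more, each ≤ 1)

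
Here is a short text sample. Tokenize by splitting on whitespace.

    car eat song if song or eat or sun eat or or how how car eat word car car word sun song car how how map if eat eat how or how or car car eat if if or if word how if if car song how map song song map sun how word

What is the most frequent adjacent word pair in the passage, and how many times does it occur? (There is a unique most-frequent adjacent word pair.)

"car eat", 3 times

Bigram frequencies (highest first):
  car eat: 3
  eat or: 2
  or how: 2
  how how: 2
  car car: 2
  how map: 2
  … (38 more, each ≤ 2)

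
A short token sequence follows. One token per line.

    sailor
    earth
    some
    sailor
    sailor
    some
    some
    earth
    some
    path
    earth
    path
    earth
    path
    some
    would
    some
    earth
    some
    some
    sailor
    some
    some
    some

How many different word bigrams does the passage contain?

24 tokens → 23 bigram windows in total.
Repeated bigrams (each contributes count−1 duplicates):
  some some: 4
  earth some: 3
  earth path: 2
  path earth: 2
  sailor some: 2
  some earth: 2
  some sailor: 2
10 duplicate windows → 23 − 10 = 13 distinct.

13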